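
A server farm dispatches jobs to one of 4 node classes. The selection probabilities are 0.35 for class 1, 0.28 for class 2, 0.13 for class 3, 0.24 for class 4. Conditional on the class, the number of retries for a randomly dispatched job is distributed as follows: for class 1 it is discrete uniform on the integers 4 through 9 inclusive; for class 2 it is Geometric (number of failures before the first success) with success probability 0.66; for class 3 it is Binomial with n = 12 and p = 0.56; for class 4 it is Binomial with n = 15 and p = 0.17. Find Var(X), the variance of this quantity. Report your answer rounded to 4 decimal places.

9.1769

Per component, 1: μ=6.5, E[X²]=45.1667; 2: μ=0.515152, E[X²]=1.04591; 3: μ=6.72, E[X²]=48.1152; 4: μ=2.55, E[X²]=8.619.
E[X] = 0.35·6.5 + 0.28·0.515152 + 0.13·6.72 + 0.24·2.55 = 3.90484.
E[X²] = 0.35·45.1667 + 0.28·1.04591 + 0.13·48.1152 + 0.24·8.619 = 24.4247.
Var(X) = E[X²] − (E[X])² = 24.4247 − 15.2478 = 9.17693.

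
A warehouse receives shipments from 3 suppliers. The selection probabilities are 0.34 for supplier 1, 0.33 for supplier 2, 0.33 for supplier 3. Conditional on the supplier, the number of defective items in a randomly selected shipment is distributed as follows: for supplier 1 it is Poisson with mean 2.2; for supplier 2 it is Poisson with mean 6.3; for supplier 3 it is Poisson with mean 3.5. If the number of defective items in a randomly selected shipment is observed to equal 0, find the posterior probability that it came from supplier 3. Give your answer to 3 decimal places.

Likelihoods P(X=0 | ·): 1: 0.110803; 2: 0.0018363; 3: 0.0301974.
Posterior ∝ prior × likelihood. Numerator for 3: 0.33·0.0301974 = 0.00996514.
Normalizing constant: 0.34·0.110803 + 0.33·0.0018363 + 0.33·0.0301974 = 0.0482442.
P(3 | observation) = 0.00996514 / 0.0482442 = 0.206556.

0.207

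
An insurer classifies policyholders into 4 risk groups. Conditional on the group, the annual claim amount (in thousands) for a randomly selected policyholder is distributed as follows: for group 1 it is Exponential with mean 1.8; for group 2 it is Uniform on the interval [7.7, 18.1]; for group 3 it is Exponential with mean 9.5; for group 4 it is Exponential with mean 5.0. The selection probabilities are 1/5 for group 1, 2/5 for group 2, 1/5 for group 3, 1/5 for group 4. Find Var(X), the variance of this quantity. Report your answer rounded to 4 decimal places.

Per component, 1: μ=1.8, E[X²]=6.48; 2: μ=12.9, E[X²]=175.423; 3: μ=9.5, E[X²]=180.5; 4: μ=5, E[X²]=50.
E[X] = 0.2·1.8 + 0.4·12.9 + 0.2·9.5 + 0.2·5 = 8.42.
E[X²] = 0.2·6.48 + 0.4·175.423 + 0.2·180.5 + 0.2·50 = 117.565.
Var(X) = E[X²] − (E[X])² = 117.565 − 70.8964 = 46.6689.

46.6689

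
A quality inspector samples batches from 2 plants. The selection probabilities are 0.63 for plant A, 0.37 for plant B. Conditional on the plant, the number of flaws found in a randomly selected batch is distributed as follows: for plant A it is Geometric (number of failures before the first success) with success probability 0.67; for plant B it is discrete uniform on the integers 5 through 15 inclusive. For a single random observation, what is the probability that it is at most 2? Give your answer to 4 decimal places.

0.6074

Conditional on each plant, P(X ≤ 2): A: 0.964063; B: 0.
By total probability, P(X ≤ 2) = 0.63·0.964063 + 0.37·0 = 0.60736.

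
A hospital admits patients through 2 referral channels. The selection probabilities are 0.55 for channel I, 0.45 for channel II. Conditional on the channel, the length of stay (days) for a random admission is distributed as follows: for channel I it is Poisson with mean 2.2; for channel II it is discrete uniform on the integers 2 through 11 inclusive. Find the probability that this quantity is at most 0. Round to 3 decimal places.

0.061

Conditional on each channel, P(X ≤ 0): I: 0.110803; II: 0.
By total probability, P(X ≤ 0) = 0.55·0.110803 + 0.45·0 = 0.0609417.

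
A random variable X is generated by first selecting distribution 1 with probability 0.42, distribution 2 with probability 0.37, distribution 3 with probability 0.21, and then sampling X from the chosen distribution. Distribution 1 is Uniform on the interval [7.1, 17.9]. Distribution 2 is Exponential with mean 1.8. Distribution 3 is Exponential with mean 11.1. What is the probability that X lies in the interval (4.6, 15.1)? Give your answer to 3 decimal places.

Conditional on each component, P(4.6 < X < 15.1): 1: 0.740741; 2: 0.0774217; 3: 0.404159.
By total probability, P(4.6 < X < 15.1) = 0.42·0.740741 + 0.37·0.0774217 + 0.21·0.404159 = 0.42463.

0.425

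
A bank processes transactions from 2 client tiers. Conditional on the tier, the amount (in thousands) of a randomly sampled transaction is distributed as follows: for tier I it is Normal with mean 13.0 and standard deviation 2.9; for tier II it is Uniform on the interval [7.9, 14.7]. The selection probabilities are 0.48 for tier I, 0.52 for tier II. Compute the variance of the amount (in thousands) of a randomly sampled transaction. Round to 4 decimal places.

6.7619

Per component, I: μ=13, E[X²]=177.41; II: μ=11.3, E[X²]=131.543.
E[X] = 0.48·13 + 0.52·11.3 = 12.116.
E[X²] = 0.48·177.41 + 0.52·131.543 = 153.559.
Var(X) = E[X²] − (E[X])² = 153.559 − 146.797 = 6.76188.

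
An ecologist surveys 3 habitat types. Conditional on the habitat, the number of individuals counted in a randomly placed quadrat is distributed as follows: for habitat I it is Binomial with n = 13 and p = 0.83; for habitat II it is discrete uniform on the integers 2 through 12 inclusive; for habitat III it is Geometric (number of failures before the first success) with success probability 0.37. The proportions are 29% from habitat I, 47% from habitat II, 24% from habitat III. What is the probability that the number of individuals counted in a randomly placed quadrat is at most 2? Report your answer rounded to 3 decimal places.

0.223

Conditional on each habitat, P(X ≤ 2): I: 1.90543e-07; II: 0.0909091; III: 0.749953.
By total probability, P(X ≤ 2) = 0.29·1.90543e-07 + 0.47·0.0909091 + 0.24·0.749953 = 0.222716.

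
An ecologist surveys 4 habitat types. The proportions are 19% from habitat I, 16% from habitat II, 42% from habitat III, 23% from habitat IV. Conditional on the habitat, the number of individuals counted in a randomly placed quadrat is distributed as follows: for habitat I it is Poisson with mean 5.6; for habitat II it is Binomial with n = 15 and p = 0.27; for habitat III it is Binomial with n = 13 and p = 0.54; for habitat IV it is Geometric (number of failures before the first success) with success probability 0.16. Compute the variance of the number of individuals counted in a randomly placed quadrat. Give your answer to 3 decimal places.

11.628

Per component, I: μ=5.6, E[X²]=36.96; II: μ=4.05, E[X²]=19.359; III: μ=7.02, E[X²]=52.5096; IV: μ=5.25, E[X²]=60.375.
E[X] = 0.19·5.6 + 0.16·4.05 + 0.42·7.02 + 0.23·5.25 = 5.8679.
E[X²] = 0.19·36.96 + 0.16·19.359 + 0.42·52.5096 + 0.23·60.375 = 46.0601.
Var(X) = E[X²] − (E[X])² = 46.0601 − 34.4323 = 11.6279.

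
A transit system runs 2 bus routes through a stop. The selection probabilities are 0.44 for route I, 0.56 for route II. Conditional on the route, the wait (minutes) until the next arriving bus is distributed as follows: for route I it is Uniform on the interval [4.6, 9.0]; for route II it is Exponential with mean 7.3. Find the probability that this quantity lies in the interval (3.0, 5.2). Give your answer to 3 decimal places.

Conditional on each route, P(3.0 < X < 5.2): I: 0.136364; II: 0.172514.
By total probability, P(3.0 < X < 5.2) = 0.44·0.136364 + 0.56·0.172514 = 0.156608.

0.157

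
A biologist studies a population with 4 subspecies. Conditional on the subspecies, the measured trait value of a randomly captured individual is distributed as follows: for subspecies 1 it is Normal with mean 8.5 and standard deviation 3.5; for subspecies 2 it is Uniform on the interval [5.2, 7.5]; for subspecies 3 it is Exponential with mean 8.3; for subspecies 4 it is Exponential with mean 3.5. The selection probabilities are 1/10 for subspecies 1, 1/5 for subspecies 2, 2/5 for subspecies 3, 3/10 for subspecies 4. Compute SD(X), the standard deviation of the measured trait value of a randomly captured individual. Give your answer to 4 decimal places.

Per component, 1: μ=8.5, E[X²]=84.5; 2: μ=6.35, E[X²]=40.7633; 3: μ=8.3, E[X²]=137.78; 4: μ=3.5, E[X²]=24.5.
E[X] = 0.1·8.5 + 0.2·6.35 + 0.4·8.3 + 0.3·3.5 = 6.49.
E[X²] = 0.1·84.5 + 0.2·40.7633 + 0.4·137.78 + 0.3·24.5 = 79.0647.
Var(X) = E[X²] − (E[X])² = 79.0647 − 42.1201 = 36.9446.
SD(X) = √36.9446 = 6.0782.

6.0782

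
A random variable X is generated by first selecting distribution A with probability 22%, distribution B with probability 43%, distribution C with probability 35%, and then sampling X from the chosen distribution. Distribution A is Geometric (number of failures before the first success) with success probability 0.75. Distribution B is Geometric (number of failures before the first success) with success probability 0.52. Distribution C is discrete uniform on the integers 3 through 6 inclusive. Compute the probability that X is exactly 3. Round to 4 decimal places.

0.1148

Conditional on each component, P(X = 3): A: 0.0117188; B: 0.0575078; C: 0.25.
By total probability, P(X = 3) = 0.22·0.0117188 + 0.43·0.0575078 + 0.35·0.25 = 0.114806.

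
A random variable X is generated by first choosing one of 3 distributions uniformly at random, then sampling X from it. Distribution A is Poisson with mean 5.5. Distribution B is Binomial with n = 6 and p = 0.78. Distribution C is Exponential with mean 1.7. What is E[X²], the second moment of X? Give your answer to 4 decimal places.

For each component E[X²] = Var + (mean)², giving A: 35.75; B: 22.932; C: 5.78.
Overall E[X²] = 0.333333·35.75 + 0.333333·22.932 + 0.333333·5.78 = 21.4873.

21.4873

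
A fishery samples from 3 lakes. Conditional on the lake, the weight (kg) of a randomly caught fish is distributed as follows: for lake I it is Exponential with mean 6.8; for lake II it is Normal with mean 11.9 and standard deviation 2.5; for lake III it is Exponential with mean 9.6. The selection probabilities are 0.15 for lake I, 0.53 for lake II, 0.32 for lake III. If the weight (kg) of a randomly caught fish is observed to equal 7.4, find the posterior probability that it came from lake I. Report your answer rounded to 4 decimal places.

Likelihoods f(7.4 | ·): I: 0.0495309; II: 0.0315801; III: 0.0481904.
Posterior ∝ prior × likelihood. Numerator for I: 0.15·0.0495309 = 0.00742964.
Normalizing constant: 0.15·0.0495309 + 0.53·0.0315801 + 0.32·0.0481904 = 0.039588.
P(I | observation) = 0.00742964 / 0.039588 = 0.187674.

0.1877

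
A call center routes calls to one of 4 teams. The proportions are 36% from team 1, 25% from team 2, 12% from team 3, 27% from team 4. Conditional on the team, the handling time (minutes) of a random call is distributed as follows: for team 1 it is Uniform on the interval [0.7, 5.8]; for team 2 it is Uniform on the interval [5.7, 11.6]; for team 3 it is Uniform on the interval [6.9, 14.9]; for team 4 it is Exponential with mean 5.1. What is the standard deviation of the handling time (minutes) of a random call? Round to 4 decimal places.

4.0922

Per component, 1: μ=3.25, E[X²]=12.73; 2: μ=8.65, E[X²]=77.7233; 3: μ=10.9, E[X²]=124.143; 4: μ=5.1, E[X²]=52.02.
E[X] = 0.36·3.25 + 0.25·8.65 + 0.12·10.9 + 0.27·5.1 = 6.0175.
E[X²] = 0.36·12.73 + 0.25·77.7233 + 0.12·124.143 + 0.27·52.02 = 52.9562.
Var(X) = E[X²] − (E[X])² = 52.9562 − 36.2103 = 16.7459.
SD(X) = √16.7459 = 4.09218.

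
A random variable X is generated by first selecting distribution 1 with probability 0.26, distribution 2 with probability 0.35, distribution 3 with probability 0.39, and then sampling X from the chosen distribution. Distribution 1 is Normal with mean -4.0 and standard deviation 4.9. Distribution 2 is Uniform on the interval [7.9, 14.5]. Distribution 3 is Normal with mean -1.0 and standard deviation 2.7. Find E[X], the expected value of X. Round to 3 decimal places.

Component means — 1: -4; 2: 11.2; 3: -1.
E[X] = 0.26·-4 + 0.35·11.2 + 0.39·-1 = 2.49.

2.490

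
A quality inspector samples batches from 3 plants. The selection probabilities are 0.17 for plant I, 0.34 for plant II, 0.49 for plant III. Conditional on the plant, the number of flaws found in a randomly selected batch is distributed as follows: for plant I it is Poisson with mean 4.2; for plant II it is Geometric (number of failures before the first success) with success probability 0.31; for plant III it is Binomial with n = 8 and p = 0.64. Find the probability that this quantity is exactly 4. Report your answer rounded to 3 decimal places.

0.154

Conditional on each plant, P(X = 4): I: 0.194424; II: 0.0702681; III: 0.197255.
By total probability, P(X = 4) = 0.17·0.194424 + 0.34·0.0702681 + 0.49·0.197255 = 0.153598.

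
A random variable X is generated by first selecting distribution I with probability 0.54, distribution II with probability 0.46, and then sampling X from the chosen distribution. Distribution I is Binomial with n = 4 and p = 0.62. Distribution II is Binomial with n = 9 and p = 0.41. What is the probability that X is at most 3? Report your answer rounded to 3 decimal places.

Conditional on each component, P(X ≤ 3): I: 0.852237; II: 0.457645.
By total probability, P(X ≤ 3) = 0.54·0.852237 + 0.46·0.457645 = 0.670725.

0.671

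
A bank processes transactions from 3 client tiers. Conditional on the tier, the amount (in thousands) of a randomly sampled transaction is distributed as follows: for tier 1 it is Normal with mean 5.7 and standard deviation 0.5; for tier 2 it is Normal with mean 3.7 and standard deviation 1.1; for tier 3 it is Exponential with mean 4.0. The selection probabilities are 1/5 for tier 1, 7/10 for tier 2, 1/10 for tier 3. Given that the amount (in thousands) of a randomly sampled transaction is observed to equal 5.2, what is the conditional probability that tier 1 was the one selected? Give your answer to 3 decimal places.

0.475

Likelihoods f(5.2 | ·): 1: 0.483941; 2: 0.14313; 3: 0.0681329.
Posterior ∝ prior × likelihood. Numerator for 1: 0.2·0.483941 = 0.0967883.
Normalizing constant: 0.2·0.483941 + 0.7·0.14313 + 0.1·0.0681329 = 0.203793.
P(1 | observation) = 0.0967883 / 0.203793 = 0.474935.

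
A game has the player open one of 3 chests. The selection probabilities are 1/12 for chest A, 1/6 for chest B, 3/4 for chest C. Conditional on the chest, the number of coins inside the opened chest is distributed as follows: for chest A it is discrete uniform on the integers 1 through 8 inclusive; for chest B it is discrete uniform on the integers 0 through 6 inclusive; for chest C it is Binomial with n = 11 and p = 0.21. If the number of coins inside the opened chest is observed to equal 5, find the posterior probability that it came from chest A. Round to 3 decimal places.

0.152

Likelihoods P(X=5 | ·): A: 0.125; B: 0.142857; C: 0.0458671.
Posterior ∝ prior × likelihood. Numerator for A: 0.0833333·0.125 = 0.0104167.
Normalizing constant: 0.0833333·0.125 + 0.166667·0.142857 + 0.75·0.0458671 = 0.0686265.
P(A | observation) = 0.0104167 / 0.0686265 = 0.151788.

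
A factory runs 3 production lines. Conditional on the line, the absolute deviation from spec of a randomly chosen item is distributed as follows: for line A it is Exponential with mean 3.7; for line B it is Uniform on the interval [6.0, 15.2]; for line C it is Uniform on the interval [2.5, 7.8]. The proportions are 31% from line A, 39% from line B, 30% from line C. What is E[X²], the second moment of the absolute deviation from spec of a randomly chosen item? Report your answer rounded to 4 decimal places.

63.7180

For each component E[X²] = Var + (mean)², giving A: 27.38; B: 119.413; C: 28.8633.
Overall E[X²] = 0.31·27.38 + 0.39·119.413 + 0.3·28.8633 = 63.718.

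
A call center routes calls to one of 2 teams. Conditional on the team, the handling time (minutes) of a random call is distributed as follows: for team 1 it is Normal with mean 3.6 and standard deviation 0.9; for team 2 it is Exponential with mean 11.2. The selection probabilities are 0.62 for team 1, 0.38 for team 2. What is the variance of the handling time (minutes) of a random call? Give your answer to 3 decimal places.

61.778

Per component, 1: μ=3.6, E[X²]=13.77; 2: μ=11.2, E[X²]=250.88.
E[X] = 0.62·3.6 + 0.38·11.2 = 6.488.
E[X²] = 0.62·13.77 + 0.38·250.88 = 103.872.
Var(X) = E[X²] − (E[X])² = 103.872 − 42.0941 = 61.7777.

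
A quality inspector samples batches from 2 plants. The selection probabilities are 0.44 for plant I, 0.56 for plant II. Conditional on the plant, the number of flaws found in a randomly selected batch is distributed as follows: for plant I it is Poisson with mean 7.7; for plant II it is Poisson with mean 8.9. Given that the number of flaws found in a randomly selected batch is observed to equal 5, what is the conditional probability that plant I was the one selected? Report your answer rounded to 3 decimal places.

Likelihoods P(X=5 | ·): I: 0.102142; II: 0.063467.
Posterior ∝ prior × likelihood. Numerator for I: 0.44·0.102142 = 0.0449425.
Normalizing constant: 0.44·0.102142 + 0.56·0.063467 = 0.080484.
P(I | observation) = 0.0449425 / 0.080484 = 0.558403.

0.558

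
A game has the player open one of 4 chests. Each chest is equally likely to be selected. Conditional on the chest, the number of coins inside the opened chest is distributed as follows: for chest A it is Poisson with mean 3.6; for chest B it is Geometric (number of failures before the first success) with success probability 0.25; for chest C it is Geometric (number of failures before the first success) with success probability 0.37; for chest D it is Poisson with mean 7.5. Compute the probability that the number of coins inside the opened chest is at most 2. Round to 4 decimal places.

Conditional on each chest, P(X ≤ 2): A: 0.302747; B: 0.578125; C: 0.749953; D: 0.0202567.
By total probability, P(X ≤ 2) = 0.25·0.302747 + 0.25·0.578125 + 0.25·0.749953 + 0.25·0.0202567 = 0.41277.

0.4128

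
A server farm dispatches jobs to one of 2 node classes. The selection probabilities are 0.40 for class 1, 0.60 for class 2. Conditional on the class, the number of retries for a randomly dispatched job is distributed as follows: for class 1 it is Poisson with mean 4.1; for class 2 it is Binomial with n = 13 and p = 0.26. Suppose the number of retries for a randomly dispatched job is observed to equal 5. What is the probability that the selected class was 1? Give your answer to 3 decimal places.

0.437

Likelihoods P(X=5 | ·): 1: 0.160004; 2: 0.137499.
Posterior ∝ prior × likelihood. Numerator for 1: 0.4·0.160004 = 0.0640016.
Normalizing constant: 0.4·0.160004 + 0.6·0.137499 = 0.146501.
P(1 | observation) = 0.0640016 / 0.146501 = 0.436868.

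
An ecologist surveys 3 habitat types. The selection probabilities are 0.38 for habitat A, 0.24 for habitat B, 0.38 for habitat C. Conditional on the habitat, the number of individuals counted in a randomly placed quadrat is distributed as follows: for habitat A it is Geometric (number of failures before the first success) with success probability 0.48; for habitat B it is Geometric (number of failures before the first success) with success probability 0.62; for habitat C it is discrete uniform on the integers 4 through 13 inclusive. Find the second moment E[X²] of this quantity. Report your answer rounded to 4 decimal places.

For each component E[X²] = Var + (mean)², giving A: 3.43056; B: 1.3642; C: 80.5.
Overall E[X²] = 0.38·3.43056 + 0.24·1.3642 + 0.38·80.5 = 32.221.

32.2210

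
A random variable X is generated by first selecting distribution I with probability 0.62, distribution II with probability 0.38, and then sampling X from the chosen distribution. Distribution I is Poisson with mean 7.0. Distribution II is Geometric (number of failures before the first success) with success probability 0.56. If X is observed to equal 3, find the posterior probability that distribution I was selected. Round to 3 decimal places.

Likelihoods P(X=3 | ·): I: 0.0521293; II: 0.047703.
Posterior ∝ prior × likelihood. Numerator for I: 0.62·0.0521293 = 0.0323201.
Normalizing constant: 0.62·0.0521293 + 0.38·0.047703 = 0.0504473.
P(I | observation) = 0.0323201 / 0.0504473 = 0.640671.

0.641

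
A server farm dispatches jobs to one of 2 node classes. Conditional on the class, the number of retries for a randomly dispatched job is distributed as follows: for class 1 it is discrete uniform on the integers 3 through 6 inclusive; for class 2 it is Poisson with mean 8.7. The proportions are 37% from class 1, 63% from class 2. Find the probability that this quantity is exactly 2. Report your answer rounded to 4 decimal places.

Conditional on each class, P(X = 2): 1: 0; 2: 0.00630444.
By total probability, P(X = 2) = 0.37·0 + 0.63·0.00630444 = 0.0039718.

0.0040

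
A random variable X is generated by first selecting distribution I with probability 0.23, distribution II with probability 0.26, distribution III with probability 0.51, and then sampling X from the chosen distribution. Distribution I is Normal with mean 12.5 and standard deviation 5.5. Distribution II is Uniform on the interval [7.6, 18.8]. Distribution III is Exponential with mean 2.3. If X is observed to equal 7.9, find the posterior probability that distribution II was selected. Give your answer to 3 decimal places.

0.551

Likelihoods f(7.9 | ·): I: 0.0511272; II: 0.0892857; III: 0.0140141.
Posterior ∝ prior × likelihood. Numerator for II: 0.26·0.0892857 = 0.0232143.
Normalizing constant: 0.23·0.0511272 + 0.26·0.0892857 + 0.51·0.0140141 = 0.0421207.
P(II | observation) = 0.0232143 / 0.0421207 = 0.551137.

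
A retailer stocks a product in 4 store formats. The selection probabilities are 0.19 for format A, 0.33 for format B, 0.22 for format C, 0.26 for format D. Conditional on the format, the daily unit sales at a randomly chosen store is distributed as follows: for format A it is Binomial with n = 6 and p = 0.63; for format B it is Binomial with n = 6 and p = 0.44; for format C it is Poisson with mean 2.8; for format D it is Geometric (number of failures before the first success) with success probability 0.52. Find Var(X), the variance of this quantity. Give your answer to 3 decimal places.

2.812

Per component, A: μ=3.78, E[X²]=15.687; B: μ=2.64, E[X²]=8.448; C: μ=2.8, E[X²]=10.64; D: μ=0.923077, E[X²]=2.62722.
E[X] = 0.19·3.78 + 0.33·2.64 + 0.22·2.8 + 0.26·0.923077 = 2.4454.
E[X²] = 0.19·15.687 + 0.33·8.448 + 0.22·10.64 + 0.26·2.62722 = 8.79225.
Var(X) = E[X²] − (E[X])² = 8.79225 − 5.97998 = 2.81227.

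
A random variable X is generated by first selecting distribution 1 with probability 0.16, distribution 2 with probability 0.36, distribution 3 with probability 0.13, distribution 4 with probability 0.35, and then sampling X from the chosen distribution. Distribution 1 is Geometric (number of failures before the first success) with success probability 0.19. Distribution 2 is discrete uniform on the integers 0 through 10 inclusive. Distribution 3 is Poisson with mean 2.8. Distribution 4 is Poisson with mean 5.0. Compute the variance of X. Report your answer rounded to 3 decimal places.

Per component, 1: μ=4.26316, E[X²]=40.6122; 2: μ=5, E[X²]=35; 3: μ=2.8, E[X²]=10.64; 4: μ=5, E[X²]=30.
E[X] = 0.16·4.26316 + 0.36·5 + 0.13·2.8 + 0.35·5 = 4.59611.
E[X²] = 0.16·40.6122 + 0.36·35 + 0.13·10.64 + 0.35·30 = 30.9812.
Var(X) = E[X²] − (E[X])² = 30.9812 − 21.1242 = 9.85697.

9.857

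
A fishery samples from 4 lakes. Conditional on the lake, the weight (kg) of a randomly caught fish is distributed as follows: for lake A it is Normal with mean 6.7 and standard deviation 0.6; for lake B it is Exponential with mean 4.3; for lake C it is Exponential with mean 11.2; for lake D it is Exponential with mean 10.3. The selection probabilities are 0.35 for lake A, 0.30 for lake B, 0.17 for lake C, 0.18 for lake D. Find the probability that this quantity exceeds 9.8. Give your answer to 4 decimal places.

Conditional on each lake, P(X > 9.8): A: 1.19153e-07; B: 0.102379; C: 0.416862; D: 0.386178.
By total probability, P(X > 9.8) = 0.35·1.19153e-07 + 0.3·0.102379 + 0.17·0.416862 + 0.18·0.386178 = 0.171092.

0.1711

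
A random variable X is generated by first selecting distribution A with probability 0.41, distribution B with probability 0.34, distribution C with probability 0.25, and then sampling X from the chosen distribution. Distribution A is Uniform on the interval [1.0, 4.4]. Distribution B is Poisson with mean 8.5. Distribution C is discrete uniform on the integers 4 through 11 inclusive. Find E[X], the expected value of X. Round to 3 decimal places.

Component means — A: 2.7; B: 8.5; C: 7.5.
E[X] = 0.41·2.7 + 0.34·8.5 + 0.25·7.5 = 5.872.

5.872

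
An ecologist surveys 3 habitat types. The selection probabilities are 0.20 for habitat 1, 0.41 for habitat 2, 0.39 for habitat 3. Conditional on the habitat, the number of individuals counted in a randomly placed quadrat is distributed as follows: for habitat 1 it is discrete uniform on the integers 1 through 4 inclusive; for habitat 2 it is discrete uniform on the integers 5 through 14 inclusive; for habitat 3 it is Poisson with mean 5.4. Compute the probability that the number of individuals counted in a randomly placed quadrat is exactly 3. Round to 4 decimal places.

0.0962

Conditional on each habitat, P(X = 3): 1: 0.25; 2: 0; 3: 0.118533.
By total probability, P(X = 3) = 0.2·0.25 + 0.41·0 + 0.39·0.118533 = 0.0962279.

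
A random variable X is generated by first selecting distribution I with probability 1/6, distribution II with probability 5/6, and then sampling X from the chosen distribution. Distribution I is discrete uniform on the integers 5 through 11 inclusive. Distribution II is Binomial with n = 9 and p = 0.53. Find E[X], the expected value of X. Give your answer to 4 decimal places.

5.3083

Component means — I: 8; II: 4.77.
E[X] = 0.166667·8 + 0.833333·4.77 = 5.30833.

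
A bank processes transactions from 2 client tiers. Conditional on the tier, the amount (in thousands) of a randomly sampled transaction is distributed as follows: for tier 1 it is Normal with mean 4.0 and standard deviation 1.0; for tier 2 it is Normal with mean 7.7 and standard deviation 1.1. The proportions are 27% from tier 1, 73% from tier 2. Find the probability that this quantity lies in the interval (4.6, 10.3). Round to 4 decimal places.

0.7957

Conditional on each tier, P(4.6 < X < 10.3): 1: 0.274253; 2: 0.988537.
By total probability, P(4.6 < X < 10.3) = 0.27·0.274253 + 0.73·0.988537 = 0.79568.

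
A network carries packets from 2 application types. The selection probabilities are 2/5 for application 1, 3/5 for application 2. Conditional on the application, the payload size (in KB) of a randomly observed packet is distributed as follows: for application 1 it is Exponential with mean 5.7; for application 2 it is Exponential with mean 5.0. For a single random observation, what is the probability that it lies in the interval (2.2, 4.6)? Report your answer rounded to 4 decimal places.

0.2408

Conditional on each application, P(2.2 < X < 4.6): 1: 0.233608; 2: 0.245517.
By total probability, P(2.2 < X < 4.6) = 0.4·0.233608 + 0.6·0.245517 = 0.240753.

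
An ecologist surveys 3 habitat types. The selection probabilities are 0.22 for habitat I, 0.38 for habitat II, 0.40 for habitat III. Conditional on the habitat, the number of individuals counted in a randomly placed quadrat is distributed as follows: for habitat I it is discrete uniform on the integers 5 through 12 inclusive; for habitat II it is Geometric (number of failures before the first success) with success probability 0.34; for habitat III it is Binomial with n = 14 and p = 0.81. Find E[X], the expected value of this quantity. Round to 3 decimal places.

7.144

Component means — I: 8.5; II: 1.94118; III: 11.34.
E[X] = 0.22·8.5 + 0.38·1.94118 + 0.4·11.34 = 7.14365.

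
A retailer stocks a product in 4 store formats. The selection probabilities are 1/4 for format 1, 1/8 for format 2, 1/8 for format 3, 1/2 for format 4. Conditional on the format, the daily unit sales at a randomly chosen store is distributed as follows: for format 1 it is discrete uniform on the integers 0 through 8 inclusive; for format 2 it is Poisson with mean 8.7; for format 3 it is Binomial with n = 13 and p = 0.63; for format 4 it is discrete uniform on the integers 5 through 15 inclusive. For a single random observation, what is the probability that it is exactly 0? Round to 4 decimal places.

0.0278

Conditional on each format, P(X = 0): 1: 0.111111; 2: 0.000166586; 3: 2.43569e-06; 4: 0.
By total probability, P(X = 0) = 0.25·0.111111 + 0.125·0.000166586 + 0.125·2.43569e-06 + 0.5·0 = 0.0277989.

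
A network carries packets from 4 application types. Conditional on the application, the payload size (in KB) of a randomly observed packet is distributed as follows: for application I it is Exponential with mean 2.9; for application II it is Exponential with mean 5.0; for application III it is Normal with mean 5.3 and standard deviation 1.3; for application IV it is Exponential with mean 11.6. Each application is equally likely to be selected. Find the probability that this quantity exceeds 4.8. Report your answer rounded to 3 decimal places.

0.471

Conditional on each application, P(X > 4.8): I: 0.191059; II: 0.382893; III: 0.649739; IV: 0.661138.
By total probability, P(X > 4.8) = 0.25·0.191059 + 0.25·0.382893 + 0.25·0.649739 + 0.25·0.661138 = 0.471207.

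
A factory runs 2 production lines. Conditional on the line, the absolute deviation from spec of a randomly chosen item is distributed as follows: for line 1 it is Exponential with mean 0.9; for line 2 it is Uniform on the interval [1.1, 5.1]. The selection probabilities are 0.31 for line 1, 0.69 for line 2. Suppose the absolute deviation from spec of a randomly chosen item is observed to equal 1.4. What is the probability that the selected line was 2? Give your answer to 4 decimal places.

0.7035

Likelihoods f(1.4 | ·): 1: 0.234525; 2: 0.25.
Posterior ∝ prior × likelihood. Numerator for 2: 0.69·0.25 = 0.1725.
Normalizing constant: 0.31·0.234525 + 0.69·0.25 = 0.245203.
P(2 | observation) = 0.1725 / 0.245203 = 0.7035.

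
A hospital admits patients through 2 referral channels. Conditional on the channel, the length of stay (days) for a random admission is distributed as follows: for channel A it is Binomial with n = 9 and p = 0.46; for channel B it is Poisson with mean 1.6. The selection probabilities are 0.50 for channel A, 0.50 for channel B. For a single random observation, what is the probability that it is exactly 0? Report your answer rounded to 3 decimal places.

0.103

Conditional on each channel, P(X = 0): A: 0.00390431; B: 0.201897.
By total probability, P(X = 0) = 0.5·0.00390431 + 0.5·0.201897 = 0.1029.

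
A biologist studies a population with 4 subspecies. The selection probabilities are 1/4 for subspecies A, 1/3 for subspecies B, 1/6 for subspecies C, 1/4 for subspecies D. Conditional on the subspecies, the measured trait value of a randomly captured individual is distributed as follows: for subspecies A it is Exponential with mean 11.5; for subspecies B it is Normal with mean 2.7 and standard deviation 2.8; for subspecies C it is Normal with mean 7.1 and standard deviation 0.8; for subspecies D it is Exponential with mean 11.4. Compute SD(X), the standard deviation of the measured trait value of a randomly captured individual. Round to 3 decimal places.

Per component, A: μ=11.5, E[X²]=264.5; B: μ=2.7, E[X²]=15.13; C: μ=7.1, E[X²]=51.05; D: μ=11.4, E[X²]=259.92.
E[X] = 0.25·11.5 + 0.333333·2.7 + 0.166667·7.1 + 0.25·11.4 = 7.80833.
E[X²] = 0.25·264.5 + 0.333333·15.13 + 0.166667·51.05 + 0.25·259.92 = 144.657.
Var(X) = E[X²] − (E[X])² = 144.657 − 60.9701 = 83.6866.
SD(X) = √83.6866 = 9.14804.

9.148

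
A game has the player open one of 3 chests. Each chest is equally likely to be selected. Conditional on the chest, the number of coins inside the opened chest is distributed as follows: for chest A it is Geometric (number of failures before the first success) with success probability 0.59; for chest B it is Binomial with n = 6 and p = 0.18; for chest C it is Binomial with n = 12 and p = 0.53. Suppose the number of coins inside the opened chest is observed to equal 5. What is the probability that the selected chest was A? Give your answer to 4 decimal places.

0.0389

Likelihoods P(X=5 | ·): A: 0.00683552; B: 0.000929667; C: 0.167799.
Posterior ∝ prior × likelihood. Numerator for A: 0.333333·0.00683552 = 0.00227851.
Normalizing constant: 0.333333·0.00683552 + 0.333333·0.000929667 + 0.333333·0.167799 = 0.0585214.
P(A | observation) = 0.00227851 / 0.0585214 = 0.0389346.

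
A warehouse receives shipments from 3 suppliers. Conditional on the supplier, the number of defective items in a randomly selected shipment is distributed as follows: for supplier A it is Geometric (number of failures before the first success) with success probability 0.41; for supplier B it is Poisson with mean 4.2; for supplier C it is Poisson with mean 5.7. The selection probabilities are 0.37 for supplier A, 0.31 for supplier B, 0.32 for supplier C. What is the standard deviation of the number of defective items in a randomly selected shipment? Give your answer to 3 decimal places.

Per component, A: μ=1.43902, E[X²]=5.58061; B: μ=4.2, E[X²]=21.84; C: μ=5.7, E[X²]=38.19.
E[X] = 0.37·1.43902 + 0.31·4.2 + 0.32·5.7 = 3.65844.
E[X²] = 0.37·5.58061 + 0.31·21.84 + 0.32·38.19 = 21.056.
Var(X) = E[X²] − (E[X])² = 21.056 − 13.3842 = 7.67185.
SD(X) = √7.67185 = 2.76981.

2.770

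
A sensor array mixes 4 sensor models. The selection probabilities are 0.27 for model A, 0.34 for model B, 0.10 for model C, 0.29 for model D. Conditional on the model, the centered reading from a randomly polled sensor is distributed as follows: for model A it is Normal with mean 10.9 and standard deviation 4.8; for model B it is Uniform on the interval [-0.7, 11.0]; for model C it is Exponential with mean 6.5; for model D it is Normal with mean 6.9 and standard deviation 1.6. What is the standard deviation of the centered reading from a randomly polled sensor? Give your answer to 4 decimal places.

4.4996

Per component, A: μ=10.9, E[X²]=141.85; B: μ=5.15, E[X²]=37.93; C: μ=6.5, E[X²]=84.5; D: μ=6.9, E[X²]=50.17.
E[X] = 0.27·10.9 + 0.34·5.15 + 0.1·6.5 + 0.29·6.9 = 7.345.
E[X²] = 0.27·141.85 + 0.34·37.93 + 0.1·84.5 + 0.29·50.17 = 74.195.
Var(X) = E[X²] − (E[X])² = 74.195 − 53.949 = 20.246.
SD(X) = √20.246 = 4.49955.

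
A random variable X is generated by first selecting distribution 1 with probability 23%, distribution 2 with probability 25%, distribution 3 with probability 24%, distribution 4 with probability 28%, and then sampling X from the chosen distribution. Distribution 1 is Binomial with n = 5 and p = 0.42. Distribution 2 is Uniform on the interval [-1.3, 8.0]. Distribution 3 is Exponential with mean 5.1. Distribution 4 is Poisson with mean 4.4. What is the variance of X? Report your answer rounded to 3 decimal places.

10.778

Per component, 1: μ=2.1, E[X²]=5.628; 2: μ=3.35, E[X²]=18.43; 3: μ=5.1, E[X²]=52.02; 4: μ=4.4, E[X²]=23.76.
E[X] = 0.23·2.1 + 0.25·3.35 + 0.24·5.1 + 0.28·4.4 = 3.7765.
E[X²] = 0.23·5.628 + 0.25·18.43 + 0.24·52.02 + 0.28·23.76 = 25.0395.
Var(X) = E[X²] − (E[X])² = 25.0395 − 14.262 = 10.7776.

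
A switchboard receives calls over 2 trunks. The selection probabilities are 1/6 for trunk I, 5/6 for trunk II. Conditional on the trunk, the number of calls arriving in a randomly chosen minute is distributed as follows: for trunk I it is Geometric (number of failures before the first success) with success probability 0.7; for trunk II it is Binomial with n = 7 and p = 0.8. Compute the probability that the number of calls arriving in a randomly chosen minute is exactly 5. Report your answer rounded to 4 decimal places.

Conditional on each trunk, P(X = 5): I: 0.001701; II: 0.275251.
By total probability, P(X = 5) = 0.166667·0.001701 + 0.833333·0.275251 = 0.229659.

0.2297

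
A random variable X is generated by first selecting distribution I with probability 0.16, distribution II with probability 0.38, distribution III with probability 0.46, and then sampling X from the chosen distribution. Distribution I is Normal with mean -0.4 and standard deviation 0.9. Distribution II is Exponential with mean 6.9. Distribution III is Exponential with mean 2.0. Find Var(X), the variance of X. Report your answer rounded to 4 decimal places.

Per component, I: μ=-0.4, E[X²]=0.97; II: μ=6.9, E[X²]=95.22; III: μ=2, E[X²]=8.
E[X] = 0.16·-0.4 + 0.38·6.9 + 0.46·2 = 3.478.
E[X²] = 0.16·0.97 + 0.38·95.22 + 0.46·8 = 40.0188.
Var(X) = E[X²] − (E[X])² = 40.0188 − 12.0965 = 27.9223.

27.9223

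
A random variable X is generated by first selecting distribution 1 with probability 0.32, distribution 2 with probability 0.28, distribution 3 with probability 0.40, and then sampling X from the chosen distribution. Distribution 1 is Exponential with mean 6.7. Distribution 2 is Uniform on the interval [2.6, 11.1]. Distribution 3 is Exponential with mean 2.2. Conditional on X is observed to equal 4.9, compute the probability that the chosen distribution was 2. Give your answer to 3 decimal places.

0.436

Likelihoods f(4.9 | ·): 1: 0.0718302; 2: 0.117647; 3: 0.04901.
Posterior ∝ prior × likelihood. Numerator for 2: 0.28·0.117647 = 0.0329412.
Normalizing constant: 0.32·0.0718302 + 0.28·0.117647 + 0.4·0.04901 = 0.0755308.
P(2 | observation) = 0.0329412 / 0.0755308 = 0.436129.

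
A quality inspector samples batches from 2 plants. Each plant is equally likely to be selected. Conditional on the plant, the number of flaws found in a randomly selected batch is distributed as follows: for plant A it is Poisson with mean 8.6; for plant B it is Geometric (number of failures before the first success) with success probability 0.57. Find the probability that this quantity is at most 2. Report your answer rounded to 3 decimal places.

Conditional on each plant, P(X ≤ 2): A: 0.00857565; B: 0.920493.
By total probability, P(X ≤ 2) = 0.5·0.00857565 + 0.5·0.920493 = 0.464534.

0.465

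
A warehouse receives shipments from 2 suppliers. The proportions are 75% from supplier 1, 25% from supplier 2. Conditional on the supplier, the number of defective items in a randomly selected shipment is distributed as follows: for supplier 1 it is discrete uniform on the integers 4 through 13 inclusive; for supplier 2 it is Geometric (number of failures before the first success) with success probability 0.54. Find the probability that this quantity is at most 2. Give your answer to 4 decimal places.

Conditional on each supplier, P(X ≤ 2): 1: 0; 2: 0.902664.
By total probability, P(X ≤ 2) = 0.75·0 + 0.25·0.902664 = 0.225666.

0.2257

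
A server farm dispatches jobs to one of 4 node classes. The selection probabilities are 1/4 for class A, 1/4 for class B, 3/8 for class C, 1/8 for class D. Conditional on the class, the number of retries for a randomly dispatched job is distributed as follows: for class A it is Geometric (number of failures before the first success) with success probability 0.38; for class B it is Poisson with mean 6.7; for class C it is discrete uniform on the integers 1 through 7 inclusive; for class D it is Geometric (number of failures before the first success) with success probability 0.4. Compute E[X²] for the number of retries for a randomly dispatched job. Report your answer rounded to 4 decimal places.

For each component E[X²] = Var + (mean)², giving A: 6.95568; B: 51.59; C: 20; D: 6.
Overall E[X²] = 0.25·6.95568 + 0.25·51.59 + 0.375·20 + 0.125·6 = 22.8864.

22.8864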